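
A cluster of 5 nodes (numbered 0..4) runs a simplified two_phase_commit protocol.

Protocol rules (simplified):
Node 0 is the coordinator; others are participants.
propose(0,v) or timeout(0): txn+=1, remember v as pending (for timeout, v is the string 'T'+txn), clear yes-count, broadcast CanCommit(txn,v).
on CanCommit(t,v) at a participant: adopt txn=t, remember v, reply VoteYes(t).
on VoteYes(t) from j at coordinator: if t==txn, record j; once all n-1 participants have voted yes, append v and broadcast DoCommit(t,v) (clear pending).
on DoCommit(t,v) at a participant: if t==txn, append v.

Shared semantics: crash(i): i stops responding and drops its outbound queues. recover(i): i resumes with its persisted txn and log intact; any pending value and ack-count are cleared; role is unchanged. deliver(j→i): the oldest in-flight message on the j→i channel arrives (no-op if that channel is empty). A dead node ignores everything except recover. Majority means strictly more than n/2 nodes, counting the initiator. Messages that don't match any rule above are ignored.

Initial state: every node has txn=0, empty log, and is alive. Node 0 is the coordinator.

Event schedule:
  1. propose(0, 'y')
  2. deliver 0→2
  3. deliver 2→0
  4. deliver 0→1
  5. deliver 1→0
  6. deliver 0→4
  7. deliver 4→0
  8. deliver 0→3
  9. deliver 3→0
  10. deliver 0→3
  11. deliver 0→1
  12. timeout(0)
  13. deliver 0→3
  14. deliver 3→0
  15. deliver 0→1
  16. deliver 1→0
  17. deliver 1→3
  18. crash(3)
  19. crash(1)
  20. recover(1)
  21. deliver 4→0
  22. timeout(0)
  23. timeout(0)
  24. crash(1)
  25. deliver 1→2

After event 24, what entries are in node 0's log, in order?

y

[1] propose(0,'y') → N0(coor t1 [-])
[2] deliver 0→2 → N2(part t1 [-])
[3] deliver 2→0 → ∅
[4] deliver 0→1 → N1(part t1 [-])
[5] deliver 1→0 → ∅
[6] deliver 0→4 → N4(part t1 [-])
[7] deliver 4→0 → ∅
[8] deliver 0→3 → N3(part t1 [-])
[9] deliver 3→0 → N0(coor t1 [y])
[10] deliver 0→3 → N3(part t1 [y])
[11] deliver 0→1 → N1(part t1 [y])
[12] timeout(0) → N0(coor t2 [y])
[13] deliver 0→3 → N3(part t2 [y])
[14] deliver 3→0 → ∅
[15] deliver 0→1 → N1(part t2 [y])
[16] deliver 1→0 → ∅
[17] deliver 1→3 → ∅
[18] crash(3) → N3(✗part t2 [y])
[19] crash(1) → N1(✗part t2 [y])
[20] recover(1) → N1(part t2 [y])
[21] deliver 4→0 → ∅
[22] timeout(0) → N0(coor t3 [y])
[23] timeout(0) → N0(coor t4 [y])
[24] crash(1) → N1(✗part t2 [y])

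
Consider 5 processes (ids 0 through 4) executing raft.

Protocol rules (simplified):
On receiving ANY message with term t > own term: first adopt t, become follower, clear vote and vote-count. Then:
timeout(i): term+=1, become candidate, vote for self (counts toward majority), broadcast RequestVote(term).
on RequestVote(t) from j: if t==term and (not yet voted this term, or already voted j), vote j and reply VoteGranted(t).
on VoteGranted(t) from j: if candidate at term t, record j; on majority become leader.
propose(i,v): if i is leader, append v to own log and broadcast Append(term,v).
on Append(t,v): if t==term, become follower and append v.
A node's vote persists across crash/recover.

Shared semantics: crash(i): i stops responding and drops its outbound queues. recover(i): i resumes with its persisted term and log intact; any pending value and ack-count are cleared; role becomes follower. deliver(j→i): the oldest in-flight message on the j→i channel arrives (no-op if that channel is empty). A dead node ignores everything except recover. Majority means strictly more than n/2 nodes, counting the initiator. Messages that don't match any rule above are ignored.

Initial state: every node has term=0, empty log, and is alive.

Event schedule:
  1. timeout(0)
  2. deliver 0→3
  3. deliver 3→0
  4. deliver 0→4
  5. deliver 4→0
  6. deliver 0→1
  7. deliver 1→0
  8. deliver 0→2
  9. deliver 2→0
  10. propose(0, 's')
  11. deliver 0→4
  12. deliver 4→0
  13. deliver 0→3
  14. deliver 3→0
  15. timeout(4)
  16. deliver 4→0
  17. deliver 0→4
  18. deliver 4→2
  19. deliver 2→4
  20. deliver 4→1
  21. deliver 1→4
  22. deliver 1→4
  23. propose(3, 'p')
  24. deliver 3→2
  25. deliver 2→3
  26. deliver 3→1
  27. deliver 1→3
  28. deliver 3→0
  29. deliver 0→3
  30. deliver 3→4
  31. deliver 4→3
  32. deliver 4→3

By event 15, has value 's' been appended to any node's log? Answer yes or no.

yes

after 1 — timeout(0): n0:cand/t1/[-]
after 2 — deliver 0→3: n3:foll/t1/[-]
after 3 — deliver 3→0: ·
after 4 — deliver 0→4: n4:foll/t1/[-]
after 5 — deliver 4→0: n0:lead/t1/[-]
after 6 — deliver 0→1: n1:foll/t1/[-]
after 7 — deliver 1→0: ·
after 8 — deliver 0→2: n2:foll/t1/[-]
after 9 — deliver 2→0: ·
after 10 — propose(0,'s'): n0:lead/t1/[s]
after 11 — deliver 0→4: n4:foll/t1/[s]
after 12 — deliver 4→0: ·
after 13 — deliver 0→3: n3:foll/t1/[s]
after 14 — deliver 3→0: ·
after 15 — timeout(4): n4:cand/t2/[s]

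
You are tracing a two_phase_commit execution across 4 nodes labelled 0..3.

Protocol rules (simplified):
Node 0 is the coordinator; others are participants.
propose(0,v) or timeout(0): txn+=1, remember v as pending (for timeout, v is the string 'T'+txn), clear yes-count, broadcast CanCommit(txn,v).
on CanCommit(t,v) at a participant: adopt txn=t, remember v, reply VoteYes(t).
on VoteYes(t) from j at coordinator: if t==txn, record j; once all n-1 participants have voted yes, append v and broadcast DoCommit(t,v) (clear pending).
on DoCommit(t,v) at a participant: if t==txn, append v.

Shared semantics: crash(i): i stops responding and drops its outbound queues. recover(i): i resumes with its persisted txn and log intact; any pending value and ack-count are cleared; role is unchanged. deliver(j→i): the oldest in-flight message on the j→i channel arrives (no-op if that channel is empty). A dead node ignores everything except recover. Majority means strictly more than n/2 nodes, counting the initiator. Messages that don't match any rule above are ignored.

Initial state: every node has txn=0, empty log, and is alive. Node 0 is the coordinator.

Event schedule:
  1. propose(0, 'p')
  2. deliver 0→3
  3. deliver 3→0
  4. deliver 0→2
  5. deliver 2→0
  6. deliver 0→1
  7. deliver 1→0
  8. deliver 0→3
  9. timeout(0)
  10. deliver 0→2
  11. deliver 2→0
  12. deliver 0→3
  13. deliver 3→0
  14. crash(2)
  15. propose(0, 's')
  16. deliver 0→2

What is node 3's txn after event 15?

2

1. propose(0,'p'):  <0:coor t1 ->
2. deliver 0→3:  <3:part t1 ->
3. deliver 3→0:  nop
4. deliver 0→2:  <2:part t1 ->
5. deliver 2→0:  nop
6. deliver 0→1:  <1:part t1 ->
7. deliver 1→0:  <0:coor t1 p>
8. deliver 0→3:  <3:part t1 p>
9. timeout(0):  <0:coor t2 p>
10. deliver 0→2:  <2:part t1 p>
11. deliver 2→0:  nop
12. deliver 0→3:  <3:part t2 p>
13. deliver 3→0:  nop
14. crash(2):  <2:✗part t1 p>
15. propose(0,'s'):  <0:coor t3 p>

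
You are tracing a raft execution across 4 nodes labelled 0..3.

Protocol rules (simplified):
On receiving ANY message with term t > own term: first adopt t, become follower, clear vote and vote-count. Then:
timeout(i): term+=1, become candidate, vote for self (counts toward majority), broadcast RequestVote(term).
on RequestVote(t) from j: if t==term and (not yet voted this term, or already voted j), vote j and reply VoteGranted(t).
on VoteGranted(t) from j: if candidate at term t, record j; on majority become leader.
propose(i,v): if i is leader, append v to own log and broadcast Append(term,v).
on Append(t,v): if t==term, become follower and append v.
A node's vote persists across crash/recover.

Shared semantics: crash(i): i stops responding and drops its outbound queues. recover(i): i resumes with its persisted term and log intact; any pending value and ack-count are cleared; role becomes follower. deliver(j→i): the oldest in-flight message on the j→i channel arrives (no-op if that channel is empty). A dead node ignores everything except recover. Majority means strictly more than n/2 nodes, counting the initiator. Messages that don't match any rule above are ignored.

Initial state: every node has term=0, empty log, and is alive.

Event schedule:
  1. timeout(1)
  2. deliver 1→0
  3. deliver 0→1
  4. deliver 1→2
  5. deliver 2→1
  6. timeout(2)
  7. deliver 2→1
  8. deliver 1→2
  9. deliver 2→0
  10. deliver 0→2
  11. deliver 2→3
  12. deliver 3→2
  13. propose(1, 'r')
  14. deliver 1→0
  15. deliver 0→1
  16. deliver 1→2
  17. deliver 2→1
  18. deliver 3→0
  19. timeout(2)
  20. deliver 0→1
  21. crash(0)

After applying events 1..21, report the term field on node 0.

2

[1] timeout(1) → N1(cand t1 [-])
[2] deliver 1→0 → N0(foll t1 [-])
[3] deliver 0→1 → ∅
[4] deliver 1→2 → N2(foll t1 [-])
[5] deliver 2→1 → N1(lead t1 [-])
[6] timeout(2) → N2(cand t2 [-])
[7] deliver 2→1 → N1(foll t2 [-])
[8] deliver 1→2 → ∅
[9] deliver 2→0 → N0(foll t2 [-])
[10] deliver 0→2 → N2(lead t2 [-])
[11] deliver 2→3 → N3(foll t2 [-])
[12] deliver 3→2 → ∅
[13] propose(1,'r') → ∅
[14] deliver 1→0 → ∅
[15] deliver 0→1 → ∅
[16] deliver 1→2 → ∅
[17] deliver 2→1 → ∅
[18] deliver 3→0 → ∅
[19] timeout(2) → N2(cand t3 [-])
[20] deliver 0→1 → ∅
[21] crash(0) → N0(✗foll t2 [-])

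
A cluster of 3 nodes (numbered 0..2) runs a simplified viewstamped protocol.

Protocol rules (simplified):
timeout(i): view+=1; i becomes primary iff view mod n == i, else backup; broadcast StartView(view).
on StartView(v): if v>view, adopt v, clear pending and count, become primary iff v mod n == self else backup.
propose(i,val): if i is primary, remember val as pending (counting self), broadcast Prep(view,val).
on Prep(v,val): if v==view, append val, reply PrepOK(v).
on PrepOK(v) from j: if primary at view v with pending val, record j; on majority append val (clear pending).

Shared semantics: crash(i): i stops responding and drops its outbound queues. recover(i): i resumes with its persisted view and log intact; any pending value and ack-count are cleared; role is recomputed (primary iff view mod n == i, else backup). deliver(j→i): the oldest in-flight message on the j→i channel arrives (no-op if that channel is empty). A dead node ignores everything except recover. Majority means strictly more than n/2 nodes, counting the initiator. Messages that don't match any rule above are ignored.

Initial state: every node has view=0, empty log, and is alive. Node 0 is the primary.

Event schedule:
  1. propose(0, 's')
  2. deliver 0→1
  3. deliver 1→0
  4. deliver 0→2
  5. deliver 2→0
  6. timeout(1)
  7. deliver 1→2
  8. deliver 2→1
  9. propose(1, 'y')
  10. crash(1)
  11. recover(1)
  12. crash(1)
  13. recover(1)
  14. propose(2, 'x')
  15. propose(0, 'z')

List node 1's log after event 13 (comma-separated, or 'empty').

s

1. propose(0,'s'):  nop
2. deliver 0→1:  <1:back v0 s>
3. deliver 1→0:  <0:prim v0 s>
4. deliver 0→2:  <2:back v0 s>
5. deliver 2→0:  nop
6. timeout(1):  <1:prim v1 s>
7. deliver 1→2:  <2:back v1 s>
8. deliver 2→1:  nop
9. propose(1,'y'):  nop
10. crash(1):  <1:✗prim v1 s>
11. recover(1):  <1:prim v1 s>
12. crash(1):  <1:✗prim v1 s>
13. recover(1):  <1:prim v1 s>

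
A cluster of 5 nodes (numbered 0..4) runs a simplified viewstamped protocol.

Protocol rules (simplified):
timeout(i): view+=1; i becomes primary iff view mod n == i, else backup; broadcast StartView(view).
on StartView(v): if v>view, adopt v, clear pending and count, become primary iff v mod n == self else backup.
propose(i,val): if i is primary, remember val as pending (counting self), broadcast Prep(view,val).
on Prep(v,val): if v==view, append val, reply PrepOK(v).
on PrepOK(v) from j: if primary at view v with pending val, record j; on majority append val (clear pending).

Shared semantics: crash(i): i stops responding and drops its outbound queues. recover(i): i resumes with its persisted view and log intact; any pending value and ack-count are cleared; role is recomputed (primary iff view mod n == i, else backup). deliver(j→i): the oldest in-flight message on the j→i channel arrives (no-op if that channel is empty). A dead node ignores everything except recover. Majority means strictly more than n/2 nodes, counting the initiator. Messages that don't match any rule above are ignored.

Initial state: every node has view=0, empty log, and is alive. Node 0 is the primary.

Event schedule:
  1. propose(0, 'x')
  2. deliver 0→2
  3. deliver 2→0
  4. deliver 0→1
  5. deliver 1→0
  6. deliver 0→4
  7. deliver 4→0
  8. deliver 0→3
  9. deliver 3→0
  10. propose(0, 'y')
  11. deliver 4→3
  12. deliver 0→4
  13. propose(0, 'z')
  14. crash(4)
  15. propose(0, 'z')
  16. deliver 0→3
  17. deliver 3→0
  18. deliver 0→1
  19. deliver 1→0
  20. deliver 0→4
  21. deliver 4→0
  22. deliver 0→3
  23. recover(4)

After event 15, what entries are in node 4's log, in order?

x,y

[1] propose(0,'x') → ∅
[2] deliver 0→2 → N2(back v0 [x])
[3] deliver 2→0 → ∅
[4] deliver 0→1 → N1(back v0 [x])
[5] deliver 1→0 → N0(prim v0 [x])
[6] deliver 0→4 → N4(back v0 [x])
[7] deliver 4→0 → ∅
[8] deliver 0→3 → N3(back v0 [x])
[9] deliver 3→0 → ∅
[10] propose(0,'y') → ∅
[11] deliver 4→3 → ∅
[12] deliver 0→4 → N4(back v0 [x,y])
[13] propose(0,'z') → ∅
[14] crash(4) → N4(✗back v0 [x,y])
[15] propose(0,'z') → ∅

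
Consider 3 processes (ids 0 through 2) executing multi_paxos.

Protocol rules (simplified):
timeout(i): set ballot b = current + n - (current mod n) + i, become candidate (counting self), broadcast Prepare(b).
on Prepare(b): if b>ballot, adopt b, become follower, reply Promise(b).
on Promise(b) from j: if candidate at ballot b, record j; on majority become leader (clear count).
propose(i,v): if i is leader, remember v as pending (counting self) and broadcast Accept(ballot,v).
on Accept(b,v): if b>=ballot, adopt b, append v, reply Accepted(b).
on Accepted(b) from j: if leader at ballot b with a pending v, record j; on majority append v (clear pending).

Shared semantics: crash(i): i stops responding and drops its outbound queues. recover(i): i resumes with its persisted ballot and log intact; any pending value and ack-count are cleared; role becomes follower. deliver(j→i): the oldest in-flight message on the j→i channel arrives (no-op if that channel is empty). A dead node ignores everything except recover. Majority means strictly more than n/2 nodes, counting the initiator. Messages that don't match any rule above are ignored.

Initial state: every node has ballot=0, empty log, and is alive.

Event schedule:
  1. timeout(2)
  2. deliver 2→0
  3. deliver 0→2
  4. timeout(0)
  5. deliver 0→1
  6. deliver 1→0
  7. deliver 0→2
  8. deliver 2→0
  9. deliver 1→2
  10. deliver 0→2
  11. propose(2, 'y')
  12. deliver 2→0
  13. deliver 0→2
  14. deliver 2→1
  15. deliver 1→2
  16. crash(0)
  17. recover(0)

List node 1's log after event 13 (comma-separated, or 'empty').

step 1 timeout(2): 2={cand,b=5,log=-}
step 2 deliver 2→0: 0={foll,b=5,log=-}
step 3 deliver 0→2: 2={lead,b=5,log=-}
step 4 timeout(0): 0={cand,b=6,log=-}
step 5 deliver 0→1: 1={foll,b=6,log=-}
step 6 deliver 1→0: 0={lead,b=6,log=-}
step 7 deliver 0→2: 2={foll,b=6,log=-}
step 8 deliver 2→0: —
step 9 deliver 1→2: —
step 10 deliver 0→2: —
step 11 propose(2,'y'): —
step 12 deliver 2→0: —
step 13 deliver 0→2: —

empty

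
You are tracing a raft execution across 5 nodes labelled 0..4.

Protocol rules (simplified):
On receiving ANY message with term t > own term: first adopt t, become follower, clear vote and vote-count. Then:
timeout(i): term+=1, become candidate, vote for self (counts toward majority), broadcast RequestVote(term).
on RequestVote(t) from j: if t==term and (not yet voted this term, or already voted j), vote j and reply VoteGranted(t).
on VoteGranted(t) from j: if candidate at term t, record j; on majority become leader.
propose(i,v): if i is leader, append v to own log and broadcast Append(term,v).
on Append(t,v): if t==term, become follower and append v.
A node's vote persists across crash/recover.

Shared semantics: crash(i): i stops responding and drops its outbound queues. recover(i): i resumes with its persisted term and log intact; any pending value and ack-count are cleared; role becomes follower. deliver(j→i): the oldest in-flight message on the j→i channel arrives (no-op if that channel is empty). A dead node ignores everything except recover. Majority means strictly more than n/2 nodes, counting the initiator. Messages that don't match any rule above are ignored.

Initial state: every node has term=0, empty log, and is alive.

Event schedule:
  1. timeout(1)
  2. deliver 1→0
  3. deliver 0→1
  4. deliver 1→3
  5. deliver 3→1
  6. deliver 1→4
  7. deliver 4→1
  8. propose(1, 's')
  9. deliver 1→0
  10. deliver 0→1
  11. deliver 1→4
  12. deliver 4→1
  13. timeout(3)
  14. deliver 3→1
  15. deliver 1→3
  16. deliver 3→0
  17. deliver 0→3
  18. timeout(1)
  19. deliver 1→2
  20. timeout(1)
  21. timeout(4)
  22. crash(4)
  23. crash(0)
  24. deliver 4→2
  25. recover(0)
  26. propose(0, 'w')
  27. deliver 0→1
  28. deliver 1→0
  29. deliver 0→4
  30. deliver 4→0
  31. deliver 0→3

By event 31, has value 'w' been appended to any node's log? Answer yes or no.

1. timeout(1):  <1:cand t1 ->
2. deliver 1→0:  <0:foll t1 ->
3. deliver 0→1:  nop
4. deliver 1→3:  <3:foll t1 ->
5. deliver 3→1:  <1:lead t1 ->
6. deliver 1→4:  <4:foll t1 ->
7. deliver 4→1:  nop
8. propose(1,'s'):  <1:lead t1 s>
9. deliver 1→0:  <0:foll t1 s>
10. deliver 0→1:  nop
11. deliver 1→4:  <4:foll t1 s>
12. deliver 4→1:  nop
13. timeout(3):  <3:cand t2 ->
14. deliver 3→1:  <1:foll t2 s>
15. deliver 1→3:  nop
16. deliver 3→0:  <0:foll t2 s>
17. deliver 0→3:  nop
18. timeout(1):  <1:cand t3 s>
19. deliver 1→2:  <2:foll t1 ->
20. timeout(1):  <1:cand t4 s>
21. timeout(4):  <4:cand t2 s>
22. crash(4):  <4:✗cand t2 s>
23. crash(0):  <0:✗foll t2 s>
24. deliver 4→2:  nop
25. recover(0):  <0:foll t2 s>
26. propose(0,'w'):  nop
27. deliver 0→1:  nop
28. deliver 1→0:  <0:foll t3 s>
29. deliver 0→4:  nop
30. deliver 4→0:  nop
31. deliver 0→3:  nop

no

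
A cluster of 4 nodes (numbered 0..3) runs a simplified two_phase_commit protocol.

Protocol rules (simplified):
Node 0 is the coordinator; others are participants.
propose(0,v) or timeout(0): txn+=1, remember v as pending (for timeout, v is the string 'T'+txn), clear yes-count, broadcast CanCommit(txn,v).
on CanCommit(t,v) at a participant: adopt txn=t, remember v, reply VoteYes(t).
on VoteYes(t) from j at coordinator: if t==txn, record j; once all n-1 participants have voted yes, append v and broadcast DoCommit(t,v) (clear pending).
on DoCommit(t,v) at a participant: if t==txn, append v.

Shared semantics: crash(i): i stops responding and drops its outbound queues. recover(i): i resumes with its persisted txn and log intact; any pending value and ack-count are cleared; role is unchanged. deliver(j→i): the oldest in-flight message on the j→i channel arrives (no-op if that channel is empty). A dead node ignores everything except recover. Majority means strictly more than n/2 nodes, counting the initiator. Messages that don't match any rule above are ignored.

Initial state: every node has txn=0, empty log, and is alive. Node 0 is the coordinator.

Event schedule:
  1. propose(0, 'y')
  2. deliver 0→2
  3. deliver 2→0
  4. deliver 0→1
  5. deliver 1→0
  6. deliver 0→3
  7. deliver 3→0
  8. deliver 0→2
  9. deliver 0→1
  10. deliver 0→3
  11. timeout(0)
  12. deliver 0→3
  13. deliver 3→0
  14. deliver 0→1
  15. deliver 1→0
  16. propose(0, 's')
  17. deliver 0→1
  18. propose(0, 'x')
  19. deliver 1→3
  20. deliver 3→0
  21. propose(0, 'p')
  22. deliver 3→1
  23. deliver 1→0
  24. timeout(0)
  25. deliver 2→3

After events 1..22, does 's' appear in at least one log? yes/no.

no

e1 propose(0,'y'): 0[coor,t=1,-]
e2 deliver 0→2: 2[part,t=1,-]
e3 deliver 2→0: ·
e4 deliver 0→1: 1[part,t=1,-]
e5 deliver 1→0: ·
e6 deliver 0→3: 3[part,t=1,-]
e7 deliver 3→0: 0[coor,t=1,y]
e8 deliver 0→2: 2[part,t=1,y]
e9 deliver 0→1: 1[part,t=1,y]
e10 deliver 0→3: 3[part,t=1,y]
e11 timeout(0): 0[coor,t=2,y]
e12 deliver 0→3: 3[part,t=2,y]
e13 deliver 3→0: ·
e14 deliver 0→1: 1[part,t=2,y]
e15 deliver 1→0: ·
e16 propose(0,'s'): 0[coor,t=3,y]
e17 deliver 0→1: 1[part,t=3,y]
e18 propose(0,'x'): 0[coor,t=4,y]
e19 deliver 1→3: ·
e20 deliver 3→0: ·
e21 propose(0,'p'): 0[coor,t=5,y]
e22 deliver 3→1: ·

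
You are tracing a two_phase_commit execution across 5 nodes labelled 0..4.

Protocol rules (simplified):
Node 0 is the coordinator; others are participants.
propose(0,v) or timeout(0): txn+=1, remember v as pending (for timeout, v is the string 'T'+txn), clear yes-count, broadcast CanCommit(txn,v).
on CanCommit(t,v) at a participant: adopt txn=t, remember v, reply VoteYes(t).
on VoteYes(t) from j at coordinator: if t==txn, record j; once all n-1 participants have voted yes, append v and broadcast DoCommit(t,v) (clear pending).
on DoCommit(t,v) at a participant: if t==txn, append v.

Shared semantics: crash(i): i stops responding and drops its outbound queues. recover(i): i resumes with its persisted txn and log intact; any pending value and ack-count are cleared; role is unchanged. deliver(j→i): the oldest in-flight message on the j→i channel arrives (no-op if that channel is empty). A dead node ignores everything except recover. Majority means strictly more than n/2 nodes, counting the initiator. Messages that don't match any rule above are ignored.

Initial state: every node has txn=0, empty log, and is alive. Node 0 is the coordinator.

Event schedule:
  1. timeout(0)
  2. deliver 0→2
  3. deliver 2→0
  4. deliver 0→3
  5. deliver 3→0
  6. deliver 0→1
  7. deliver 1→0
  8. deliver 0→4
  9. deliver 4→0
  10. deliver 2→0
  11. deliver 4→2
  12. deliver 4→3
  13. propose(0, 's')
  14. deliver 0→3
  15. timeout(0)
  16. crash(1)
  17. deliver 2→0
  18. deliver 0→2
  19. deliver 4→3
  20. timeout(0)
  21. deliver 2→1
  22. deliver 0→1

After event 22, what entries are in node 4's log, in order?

step 1 timeout(0): 0={coor,t=1,log=-}
step 2 deliver 0→2: 2={part,t=1,log=-}
step 3 deliver 2→0: —
step 4 deliver 0→3: 3={part,t=1,log=-}
step 5 deliver 3→0: —
step 6 deliver 0→1: 1={part,t=1,log=-}
step 7 deliver 1→0: —
step 8 deliver 0→4: 4={part,t=1,log=-}
step 9 deliver 4→0: 0={coor,t=1,log=T1}
step 10 deliver 2→0: —
step 11 deliver 4→2: —
step 12 deliver 4→3: —
step 13 propose(0,'s'): 0={coor,t=2,log=T1}
step 14 deliver 0→3: 3={part,t=1,log=T1}
step 15 timeout(0): 0={coor,t=3,log=T1}
step 16 crash(1): 1={✗part,t=1,log=-}
step 17 deliver 2→0: —
step 18 deliver 0→2: 2={part,t=1,log=T1}
step 19 deliver 4→3: —
step 20 timeout(0): 0={coor,t=4,log=T1}
step 21 deliver 2→1: —
step 22 deliver 0→1: —

empty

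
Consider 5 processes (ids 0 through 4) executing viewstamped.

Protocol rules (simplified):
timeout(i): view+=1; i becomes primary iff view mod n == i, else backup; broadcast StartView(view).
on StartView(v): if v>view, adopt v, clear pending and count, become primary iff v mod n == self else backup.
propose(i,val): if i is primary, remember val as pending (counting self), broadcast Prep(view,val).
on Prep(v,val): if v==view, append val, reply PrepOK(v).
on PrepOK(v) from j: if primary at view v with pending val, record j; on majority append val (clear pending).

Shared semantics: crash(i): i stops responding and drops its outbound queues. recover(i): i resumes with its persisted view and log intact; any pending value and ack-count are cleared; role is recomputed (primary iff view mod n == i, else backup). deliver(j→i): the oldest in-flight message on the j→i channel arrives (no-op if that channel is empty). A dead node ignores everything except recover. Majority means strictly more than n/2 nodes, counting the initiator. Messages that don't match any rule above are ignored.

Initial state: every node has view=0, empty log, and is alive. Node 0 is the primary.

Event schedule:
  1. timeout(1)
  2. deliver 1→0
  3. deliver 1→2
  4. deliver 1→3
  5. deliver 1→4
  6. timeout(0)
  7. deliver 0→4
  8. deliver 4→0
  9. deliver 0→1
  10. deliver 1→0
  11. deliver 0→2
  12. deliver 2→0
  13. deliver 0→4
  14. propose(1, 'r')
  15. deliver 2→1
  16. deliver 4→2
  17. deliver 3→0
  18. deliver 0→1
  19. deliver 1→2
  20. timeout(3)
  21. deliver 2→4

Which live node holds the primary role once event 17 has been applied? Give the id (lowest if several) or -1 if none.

2

[1] timeout(1) → N1(prim v1 [-])
[2] deliver 1→0 → N0(back v1 [-])
[3] deliver 1→2 → N2(back v1 [-])
[4] deliver 1→3 → N3(back v1 [-])
[5] deliver 1→4 → N4(back v1 [-])
[6] timeout(0) → N0(back v2 [-])
[7] deliver 0→4 → N4(back v2 [-])
[8] deliver 4→0 → ∅
[9] deliver 0→1 → N1(back v2 [-])
[10] deliver 1→0 → ∅
[11] deliver 0→2 → N2(prim v2 [-])
[12] deliver 2→0 → ∅
[13] deliver 0→4 → ∅
[14] propose(1,'r') → ∅
[15] deliver 2→1 → ∅
[16] deliver 4→2 → ∅
[17] deliver 3→0 → ∅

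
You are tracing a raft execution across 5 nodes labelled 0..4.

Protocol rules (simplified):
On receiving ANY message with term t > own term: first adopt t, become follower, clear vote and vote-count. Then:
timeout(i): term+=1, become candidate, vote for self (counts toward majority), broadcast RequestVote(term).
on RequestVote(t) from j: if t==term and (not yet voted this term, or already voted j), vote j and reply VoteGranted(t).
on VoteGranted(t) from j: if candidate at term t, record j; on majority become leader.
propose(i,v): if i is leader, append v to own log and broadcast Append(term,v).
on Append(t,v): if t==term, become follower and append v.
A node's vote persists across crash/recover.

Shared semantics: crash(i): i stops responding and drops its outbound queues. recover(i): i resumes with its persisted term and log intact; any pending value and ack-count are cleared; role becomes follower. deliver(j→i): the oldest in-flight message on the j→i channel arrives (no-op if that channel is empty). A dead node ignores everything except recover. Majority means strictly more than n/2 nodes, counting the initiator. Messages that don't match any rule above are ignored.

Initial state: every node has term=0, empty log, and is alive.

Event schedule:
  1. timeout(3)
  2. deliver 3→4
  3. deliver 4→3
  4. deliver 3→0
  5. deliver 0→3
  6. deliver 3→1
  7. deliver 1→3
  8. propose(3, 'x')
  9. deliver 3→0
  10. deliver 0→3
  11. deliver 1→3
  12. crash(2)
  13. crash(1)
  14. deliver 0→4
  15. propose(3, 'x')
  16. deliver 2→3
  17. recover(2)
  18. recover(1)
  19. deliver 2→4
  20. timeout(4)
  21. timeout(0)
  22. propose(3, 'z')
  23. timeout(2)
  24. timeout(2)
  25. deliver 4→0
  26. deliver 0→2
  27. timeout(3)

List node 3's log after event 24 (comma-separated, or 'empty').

after 1 — timeout(3): n3:cand/t1/[-]
after 2 — deliver 3→4: n4:foll/t1/[-]
after 3 — deliver 4→3: ·
after 4 — deliver 3→0: n0:foll/t1/[-]
after 5 — deliver 0→3: n3:lead/t1/[-]
after 6 — deliver 3→1: n1:foll/t1/[-]
after 7 — deliver 1→3: ·
after 8 — propose(3,'x'): n3:lead/t1/[x]
after 9 — deliver 3→0: n0:foll/t1/[x]
after 10 — deliver 0→3: ·
after 11 — deliver 1→3: ·
after 12 — crash(2): n2:✗foll/t0/[-]
after 13 — crash(1): n1:✗foll/t1/[-]
after 14 — deliver 0→4: ·
after 15 — propose(3,'x'): n3:lead/t1/[x,x]
after 16 — deliver 2→3: ·
after 17 — recover(2): n2:foll/t0/[-]
after 18 — recover(1): n1:foll/t1/[-]
after 19 — deliver 2→4: ·
after 20 — timeout(4): n4:cand/t2/[-]
after 21 — timeout(0): n0:cand/t2/[x]
after 22 — propose(3,'z'): n3:lead/t1/[x,x,z]
after 23 — timeout(2): n2:cand/t1/[-]
after 24 — timeout(2): n2:cand/t2/[-]

x,x,z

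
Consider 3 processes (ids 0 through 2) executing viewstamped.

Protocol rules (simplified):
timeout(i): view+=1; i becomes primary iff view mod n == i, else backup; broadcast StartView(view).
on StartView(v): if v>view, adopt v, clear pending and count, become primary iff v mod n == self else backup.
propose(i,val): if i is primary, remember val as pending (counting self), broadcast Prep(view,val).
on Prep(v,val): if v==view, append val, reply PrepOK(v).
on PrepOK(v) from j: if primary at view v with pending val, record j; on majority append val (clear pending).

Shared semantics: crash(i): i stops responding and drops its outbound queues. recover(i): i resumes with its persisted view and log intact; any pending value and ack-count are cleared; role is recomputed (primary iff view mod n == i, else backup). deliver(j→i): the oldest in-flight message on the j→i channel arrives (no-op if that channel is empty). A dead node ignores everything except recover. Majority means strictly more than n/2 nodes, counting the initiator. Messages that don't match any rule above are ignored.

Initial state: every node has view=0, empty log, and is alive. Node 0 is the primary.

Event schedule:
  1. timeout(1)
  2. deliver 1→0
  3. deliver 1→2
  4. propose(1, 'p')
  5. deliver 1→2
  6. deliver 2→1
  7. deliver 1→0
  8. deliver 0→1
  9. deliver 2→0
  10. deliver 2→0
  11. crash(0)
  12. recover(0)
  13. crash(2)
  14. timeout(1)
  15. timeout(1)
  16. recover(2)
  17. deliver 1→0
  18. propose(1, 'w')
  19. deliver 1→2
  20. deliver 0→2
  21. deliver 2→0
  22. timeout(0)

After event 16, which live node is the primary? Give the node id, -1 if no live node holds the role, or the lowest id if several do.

1. timeout(1):  <1:prim v1 ->
2. deliver 1→0:  <0:back v1 ->
3. deliver 1→2:  <2:back v1 ->
4. propose(1,'p'):  nop
5. deliver 1→2:  <2:back v1 p>
6. deliver 2→1:  <1:prim v1 p>
7. deliver 1→0:  <0:back v1 p>
8. deliver 0→1:  nop
9. deliver 2→0:  nop
10. deliver 2→0:  nop
11. crash(0):  <0:✗back v1 p>
12. recover(0):  <0:back v1 p>
13. crash(2):  <2:✗back v1 p>
14. timeout(1):  <1:back v2 p>
15. timeout(1):  <1:back v3 p>
16. recover(2):  <2:back v1 p>

-1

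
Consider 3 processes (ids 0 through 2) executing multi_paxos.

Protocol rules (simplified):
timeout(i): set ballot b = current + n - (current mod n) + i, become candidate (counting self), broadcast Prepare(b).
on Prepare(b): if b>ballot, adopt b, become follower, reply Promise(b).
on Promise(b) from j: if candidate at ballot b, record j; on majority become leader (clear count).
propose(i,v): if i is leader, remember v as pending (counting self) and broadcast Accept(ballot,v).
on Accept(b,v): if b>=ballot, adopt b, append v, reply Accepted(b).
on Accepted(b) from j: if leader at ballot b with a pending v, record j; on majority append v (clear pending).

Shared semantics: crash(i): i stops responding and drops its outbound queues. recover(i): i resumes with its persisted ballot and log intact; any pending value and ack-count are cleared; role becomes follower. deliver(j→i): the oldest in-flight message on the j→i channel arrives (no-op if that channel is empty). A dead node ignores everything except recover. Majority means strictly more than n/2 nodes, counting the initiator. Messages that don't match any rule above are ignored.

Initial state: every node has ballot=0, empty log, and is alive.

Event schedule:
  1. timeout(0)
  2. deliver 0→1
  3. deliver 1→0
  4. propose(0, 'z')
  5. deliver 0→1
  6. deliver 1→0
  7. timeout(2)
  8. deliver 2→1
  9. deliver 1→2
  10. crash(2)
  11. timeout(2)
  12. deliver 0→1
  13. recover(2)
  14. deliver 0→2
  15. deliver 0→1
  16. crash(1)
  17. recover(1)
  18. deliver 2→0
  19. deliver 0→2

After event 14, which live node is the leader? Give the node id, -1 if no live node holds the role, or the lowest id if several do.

after 1 — timeout(0): n0:cand/b3/[-]
after 2 — deliver 0→1: n1:foll/b3/[-]
after 3 — deliver 1→0: n0:lead/b3/[-]
after 4 — propose(0,'z'): ·
after 5 — deliver 0→1: n1:foll/b3/[z]
after 6 — deliver 1→0: n0:lead/b3/[z]
after 7 — timeout(2): n2:cand/b5/[-]
after 8 — deliver 2→1: n1:foll/b5/[z]
after 9 — deliver 1→2: n2:lead/b5/[-]
after 10 — crash(2): n2:✗lead/b5/[-]
after 11 — timeout(2): ·
after 12 — deliver 0→1: ·
after 13 — recover(2): n2:foll/b5/[-]
after 14 — deliver 0→2: ·

0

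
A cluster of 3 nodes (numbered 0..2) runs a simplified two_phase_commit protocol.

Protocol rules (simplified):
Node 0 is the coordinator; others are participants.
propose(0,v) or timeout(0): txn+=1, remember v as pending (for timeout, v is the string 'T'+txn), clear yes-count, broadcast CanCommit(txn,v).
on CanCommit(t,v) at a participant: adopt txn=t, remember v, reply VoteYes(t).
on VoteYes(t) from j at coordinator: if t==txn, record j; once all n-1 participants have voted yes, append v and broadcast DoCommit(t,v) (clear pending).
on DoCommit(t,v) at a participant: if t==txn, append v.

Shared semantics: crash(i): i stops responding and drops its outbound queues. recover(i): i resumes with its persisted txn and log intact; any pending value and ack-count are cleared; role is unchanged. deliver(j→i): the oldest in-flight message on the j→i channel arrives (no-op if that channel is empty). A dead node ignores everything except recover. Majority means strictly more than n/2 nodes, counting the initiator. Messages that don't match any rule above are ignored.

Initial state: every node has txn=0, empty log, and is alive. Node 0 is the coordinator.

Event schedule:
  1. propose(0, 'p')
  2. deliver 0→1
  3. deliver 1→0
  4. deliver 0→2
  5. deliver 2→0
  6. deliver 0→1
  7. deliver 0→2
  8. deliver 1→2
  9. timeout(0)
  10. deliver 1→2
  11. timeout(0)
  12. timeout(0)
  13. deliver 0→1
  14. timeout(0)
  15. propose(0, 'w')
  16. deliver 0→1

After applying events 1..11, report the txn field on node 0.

3

1. propose(0,'p'):  <0:coor t1 ->
2. deliver 0→1:  <1:part t1 ->
3. deliver 1→0:  nop
4. deliver 0→2:  <2:part t1 ->
5. deliver 2→0:  <0:coor t1 p>
6. deliver 0→1:  <1:part t1 p>
7. deliver 0→2:  <2:part t1 p>
8. deliver 1→2:  nop
9. timeout(0):  <0:coor t2 p>
10. deliver 1→2:  nop
11. timeout(0):  <0:coor t3 p>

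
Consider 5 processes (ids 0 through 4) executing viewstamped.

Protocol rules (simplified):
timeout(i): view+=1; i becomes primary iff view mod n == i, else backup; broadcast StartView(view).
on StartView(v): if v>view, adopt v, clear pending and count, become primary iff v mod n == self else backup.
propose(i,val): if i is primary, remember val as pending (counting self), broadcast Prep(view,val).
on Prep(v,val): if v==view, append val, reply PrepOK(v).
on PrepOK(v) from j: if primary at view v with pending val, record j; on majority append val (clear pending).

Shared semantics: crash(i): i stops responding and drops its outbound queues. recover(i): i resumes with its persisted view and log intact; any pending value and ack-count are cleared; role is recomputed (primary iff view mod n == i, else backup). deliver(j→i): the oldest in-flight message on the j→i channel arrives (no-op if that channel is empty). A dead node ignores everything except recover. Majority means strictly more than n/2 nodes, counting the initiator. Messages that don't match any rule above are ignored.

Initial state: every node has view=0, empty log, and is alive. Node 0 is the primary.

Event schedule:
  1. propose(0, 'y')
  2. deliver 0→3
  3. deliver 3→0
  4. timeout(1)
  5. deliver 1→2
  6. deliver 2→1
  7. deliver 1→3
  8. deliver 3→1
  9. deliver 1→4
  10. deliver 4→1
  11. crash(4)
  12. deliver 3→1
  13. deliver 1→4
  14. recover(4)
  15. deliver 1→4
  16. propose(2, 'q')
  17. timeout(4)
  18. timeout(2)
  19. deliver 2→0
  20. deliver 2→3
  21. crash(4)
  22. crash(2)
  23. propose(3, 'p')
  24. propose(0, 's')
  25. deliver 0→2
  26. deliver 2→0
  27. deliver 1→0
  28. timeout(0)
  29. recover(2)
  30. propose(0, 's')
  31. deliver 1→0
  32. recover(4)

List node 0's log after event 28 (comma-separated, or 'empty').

[1] propose(0,'y') → ∅
[2] deliver 0→3 → N3(back v0 [y])
[3] deliver 3→0 → ∅
[4] timeout(1) → N1(prim v1 [-])
[5] deliver 1→2 → N2(back v1 [-])
[6] deliver 2→1 → ∅
[7] deliver 1→3 → N3(back v1 [y])
[8] deliver 3→1 → ∅
[9] deliver 1→4 → N4(back v1 [-])
[10] deliver 4→1 → ∅
[11] crash(4) → N4(✗back v1 [-])
[12] deliver 3→1 → ∅
[13] deliver 1→4 → ∅
[14] recover(4) → N4(back v1 [-])
[15] deliver 1→4 → ∅
[16] propose(2,'q') → ∅
[17] timeout(4) → N4(back v2 [-])
[18] timeout(2) → N2(prim v2 [-])
[19] deliver 2→0 → N0(back v2 [-])
[20] deliver 2→3 → N3(back v2 [y])
[21] crash(4) → N4(✗back v2 [-])
[22] crash(2) → N2(✗prim v2 [-])
[23] propose(3,'p') → ∅
[24] propose(0,'s') → ∅
[25] deliver 0→2 → ∅
[26] deliver 2→0 → ∅
[27] deliver 1→0 → ∅
[28] timeout(0) → N0(back v3 [-])

empty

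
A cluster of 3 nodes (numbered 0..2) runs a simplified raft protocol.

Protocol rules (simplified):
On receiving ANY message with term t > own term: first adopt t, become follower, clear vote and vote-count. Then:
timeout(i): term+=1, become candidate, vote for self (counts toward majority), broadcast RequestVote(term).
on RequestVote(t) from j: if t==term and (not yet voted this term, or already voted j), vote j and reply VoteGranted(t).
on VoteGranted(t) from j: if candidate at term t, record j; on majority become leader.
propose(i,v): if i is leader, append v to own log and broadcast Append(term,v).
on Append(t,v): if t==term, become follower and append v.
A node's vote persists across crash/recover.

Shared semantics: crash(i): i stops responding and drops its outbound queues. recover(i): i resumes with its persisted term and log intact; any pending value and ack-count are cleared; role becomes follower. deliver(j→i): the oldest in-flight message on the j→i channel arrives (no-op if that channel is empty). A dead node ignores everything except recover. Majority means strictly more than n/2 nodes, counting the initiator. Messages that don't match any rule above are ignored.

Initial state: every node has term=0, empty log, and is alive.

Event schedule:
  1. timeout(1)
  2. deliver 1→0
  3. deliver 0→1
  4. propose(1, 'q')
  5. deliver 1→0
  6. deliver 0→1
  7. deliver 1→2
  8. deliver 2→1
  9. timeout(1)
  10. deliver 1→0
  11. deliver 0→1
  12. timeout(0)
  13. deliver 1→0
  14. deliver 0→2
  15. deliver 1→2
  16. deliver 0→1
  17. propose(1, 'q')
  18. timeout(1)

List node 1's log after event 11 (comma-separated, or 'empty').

q

[1] timeout(1) → N1(cand t1 [-])
[2] deliver 1→0 → N0(foll t1 [-])
[3] deliver 0→1 → N1(lead t1 [-])
[4] propose(1,'q') → N1(lead t1 [q])
[5] deliver 1→0 → N0(foll t1 [q])
[6] deliver 0→1 → ∅
[7] deliver 1→2 → N2(foll t1 [-])
[8] deliver 2→1 → ∅
[9] timeout(1) → N1(cand t2 [q])
[10] deliver 1→0 → N0(foll t2 [q])
[11] deliver 0→1 → N1(lead t2 [q])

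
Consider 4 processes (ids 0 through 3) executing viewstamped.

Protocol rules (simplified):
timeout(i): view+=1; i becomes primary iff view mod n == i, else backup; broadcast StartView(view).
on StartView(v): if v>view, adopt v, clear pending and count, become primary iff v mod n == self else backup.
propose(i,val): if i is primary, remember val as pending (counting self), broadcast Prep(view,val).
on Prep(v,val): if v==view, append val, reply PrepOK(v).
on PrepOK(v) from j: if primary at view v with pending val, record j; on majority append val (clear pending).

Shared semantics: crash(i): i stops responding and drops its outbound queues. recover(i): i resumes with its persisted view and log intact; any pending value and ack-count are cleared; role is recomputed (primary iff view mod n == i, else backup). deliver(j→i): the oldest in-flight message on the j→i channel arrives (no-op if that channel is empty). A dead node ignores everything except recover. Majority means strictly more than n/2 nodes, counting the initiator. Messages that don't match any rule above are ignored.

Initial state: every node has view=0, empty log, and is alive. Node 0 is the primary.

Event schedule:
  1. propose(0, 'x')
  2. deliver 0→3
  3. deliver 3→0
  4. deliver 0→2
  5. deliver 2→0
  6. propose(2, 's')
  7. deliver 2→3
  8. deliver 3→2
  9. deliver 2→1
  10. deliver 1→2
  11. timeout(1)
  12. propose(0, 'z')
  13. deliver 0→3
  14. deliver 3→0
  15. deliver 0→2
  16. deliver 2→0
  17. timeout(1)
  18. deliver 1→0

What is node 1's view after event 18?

[1] propose(0,'x') → ∅
[2] deliver 0→3 → N3(back v0 [x])
[3] deliver 3→0 → ∅
[4] deliver 0→2 → N2(back v0 [x])
[5] deliver 2→0 → N0(prim v0 [x])
[6] propose(2,'s') → ∅
[7] deliver 2→3 → ∅
[8] deliver 3→2 → ∅
[9] deliver 2→1 → ∅
[10] deliver 1→2 → ∅
[11] timeout(1) → N1(prim v1 [-])
[12] propose(0,'z') → ∅
[13] deliver 0→3 → N3(back v0 [x,z])
[14] deliver 3→0 → ∅
[15] deliver 0→2 → N2(back v0 [x,z])
[16] deliver 2→0 → N0(prim v0 [x,z])
[17] timeout(1) → N1(back v2 [-])
[18] deliver 1→0 → N0(back v1 [x,z])

2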